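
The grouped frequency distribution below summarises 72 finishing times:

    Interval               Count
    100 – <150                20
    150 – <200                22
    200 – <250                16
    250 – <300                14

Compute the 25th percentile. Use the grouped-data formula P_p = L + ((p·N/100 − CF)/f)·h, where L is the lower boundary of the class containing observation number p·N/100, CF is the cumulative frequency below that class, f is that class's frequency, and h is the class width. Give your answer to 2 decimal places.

145.00

N = 72; target position k = 25/100 · 72 = 18.
Cumulative frequencies: 20, 42, 58, 72.
Observation 18 falls in the class 100 – <150.
L = 100, CF = 0, f = 20, h = 50.
P25 = 100 + ((18 − 0)/20)·50 = 100 + 45 = 145.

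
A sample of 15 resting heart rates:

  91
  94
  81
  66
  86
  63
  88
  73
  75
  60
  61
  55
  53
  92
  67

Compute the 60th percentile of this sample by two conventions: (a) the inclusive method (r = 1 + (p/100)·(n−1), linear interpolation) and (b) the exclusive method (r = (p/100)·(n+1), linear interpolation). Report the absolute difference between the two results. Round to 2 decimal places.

Sorted: 53, 55, 60, 61, 63, 66, 67, 73, 75, 81, 86, 88, 91, 92, 94.
n = 15.
(a) r = 9.4; between ranks 9 (75) and 10 (81): 77.4.
(b) r = 9.6; between ranks 9 (75) and 10 (81): 78.6.
|77.4 − 78.6| = 1.2.

1.20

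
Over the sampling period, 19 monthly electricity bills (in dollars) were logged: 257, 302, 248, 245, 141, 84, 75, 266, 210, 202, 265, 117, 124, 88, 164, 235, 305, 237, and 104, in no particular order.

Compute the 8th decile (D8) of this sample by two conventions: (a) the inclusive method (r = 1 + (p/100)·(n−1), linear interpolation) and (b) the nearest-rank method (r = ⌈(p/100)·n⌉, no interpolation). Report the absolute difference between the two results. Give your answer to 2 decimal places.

Sorted: 75, 84, 88, 104, 117, 124, 141, 164, 202, 210, 235, 237, 245, 248, 257, 265, 266, 302, 305.
n = 19.
(a) r = 15.4; between ranks 15 (257) and 16 (265): 260.2.
(b) the nearest-rank method: rank 16 → 265.
|260.2 − 265| = 4.8.

4.80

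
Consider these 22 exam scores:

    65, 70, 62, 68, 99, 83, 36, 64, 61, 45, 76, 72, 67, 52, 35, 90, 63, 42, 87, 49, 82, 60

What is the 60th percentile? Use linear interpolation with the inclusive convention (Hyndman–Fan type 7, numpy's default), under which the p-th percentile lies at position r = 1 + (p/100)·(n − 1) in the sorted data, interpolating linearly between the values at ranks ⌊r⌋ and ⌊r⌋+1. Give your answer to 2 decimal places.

67.60

Sorted: 35, 36, 42, 45, 49, 52, 60, 61, 62, 63, 64, 65, 67, 68, 70, 72, 76, 82, 83, 87, 90, 99.
n = 22.
r = 1 + (60/100)·(22 − 1) = 1 + 12.6 = 13.6.
Rank 13 is 67 and rank 14 is 68.
Interpolate: 67 + 0.6·(68 − 67) = 67 + 0.6·1 = 67.6.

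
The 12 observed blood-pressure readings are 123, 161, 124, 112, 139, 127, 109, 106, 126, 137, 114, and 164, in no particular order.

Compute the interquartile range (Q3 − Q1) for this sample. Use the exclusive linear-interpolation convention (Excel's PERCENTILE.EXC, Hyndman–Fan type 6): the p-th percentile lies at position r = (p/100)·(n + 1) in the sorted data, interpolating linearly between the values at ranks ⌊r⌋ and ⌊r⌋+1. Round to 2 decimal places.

Sorted: 106, 109, 112, 114, 123, 124, 126, 127, 137, 139, 161, 164.
n = 12.
P25: r = 3.25; ranks 3–4 are 112, 114; interpolating gives 112.5.
P75: r = 9.75; ranks 9–10 are 137, 139; interpolating gives 138.5.
Difference: 138.5 − 112.5 = 26.

26.00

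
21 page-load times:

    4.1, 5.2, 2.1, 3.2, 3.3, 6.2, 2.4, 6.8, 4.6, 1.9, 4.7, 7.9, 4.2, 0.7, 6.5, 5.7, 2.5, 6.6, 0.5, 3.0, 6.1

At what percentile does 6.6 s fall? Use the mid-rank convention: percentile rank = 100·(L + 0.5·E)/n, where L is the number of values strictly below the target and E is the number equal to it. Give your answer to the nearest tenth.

Sorted: 0.5, 0.7, 1.9, 2.1, 2.4, 2.5, 3.0, 3.2, 3.3, 4.1, 4.2, 4.6, 4.7, 5.2, 5.7, 6.1, 6.2, 6.5, 6.6, 6.8, 7.9.
Count below 6.6: L = 18; count equal: E = 1; n = 21.
Percentile rank = 100·(18 + 0.5·1)/21 = 100·18.5/21 = 88.1.

88.1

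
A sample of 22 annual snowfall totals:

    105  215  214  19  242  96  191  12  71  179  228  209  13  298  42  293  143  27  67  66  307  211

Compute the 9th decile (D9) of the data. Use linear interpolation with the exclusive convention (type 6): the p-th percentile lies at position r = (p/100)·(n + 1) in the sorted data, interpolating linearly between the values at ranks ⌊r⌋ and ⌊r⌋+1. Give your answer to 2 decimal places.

296.50

Sorted: 12, 13, 19, 27, 42, 66, 67, 71, 96, 105, 143, 179, 191, 209, 211, 214, 215, 228, 242, 293, 298, 307.
n = 22.
r = (90/100)·(22 + 1) = 20.7.
Rank 20 is 293 and rank 21 is 298.
Interpolate: 293 + 0.7·(298 − 293) = 293 + 0.7·5 = 296.5.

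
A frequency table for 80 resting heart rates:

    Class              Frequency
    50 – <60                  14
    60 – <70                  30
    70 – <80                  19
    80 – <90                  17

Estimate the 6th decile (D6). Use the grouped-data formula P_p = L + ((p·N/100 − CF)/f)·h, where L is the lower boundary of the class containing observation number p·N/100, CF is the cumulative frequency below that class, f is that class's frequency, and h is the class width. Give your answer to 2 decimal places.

N = 80; target position k = 60/100 · 80 = 48.
Cumulative frequencies: 14, 44, 63, 80.
Observation 48 falls in the class 70 – <80.
L = 70, CF = 44, f = 19, h = 10.
P60 = 70 + ((48 − 44)/19)·10 = 70 + 2.10526 = 72.1053.

72.11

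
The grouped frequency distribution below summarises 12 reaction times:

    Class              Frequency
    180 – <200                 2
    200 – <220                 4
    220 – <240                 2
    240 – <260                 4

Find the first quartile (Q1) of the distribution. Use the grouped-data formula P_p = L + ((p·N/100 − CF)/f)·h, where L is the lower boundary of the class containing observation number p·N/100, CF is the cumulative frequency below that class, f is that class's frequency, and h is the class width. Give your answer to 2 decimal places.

205.00

N = 12; target position k = 25/100 · 12 = 3.
Cumulative frequencies: 2, 6, 8, 12.
Observation 3 falls in the class 200 – <220.
L = 200, CF = 2, f = 4, h = 20.
P25 = 200 + ((3 − 2)/4)·20 = 200 + 5 = 205.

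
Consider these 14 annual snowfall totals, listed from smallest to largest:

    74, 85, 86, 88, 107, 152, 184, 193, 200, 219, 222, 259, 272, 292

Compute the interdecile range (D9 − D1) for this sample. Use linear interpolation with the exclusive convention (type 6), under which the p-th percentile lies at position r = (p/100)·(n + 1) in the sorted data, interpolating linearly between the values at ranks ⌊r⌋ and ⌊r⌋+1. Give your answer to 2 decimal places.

n = 14.
P10: r = 1.5; ranks 1–2 are 74, 85; interpolating gives 79.5.
P90: r = 13.5; ranks 13–14 are 272, 292; interpolating gives 282.
Difference: 282 − 79.5 = 202.5.

202.50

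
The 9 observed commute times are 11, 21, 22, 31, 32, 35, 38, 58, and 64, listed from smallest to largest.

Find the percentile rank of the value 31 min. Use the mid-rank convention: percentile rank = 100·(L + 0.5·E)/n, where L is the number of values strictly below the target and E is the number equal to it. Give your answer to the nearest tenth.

38.9

Count below 31: L = 3; count equal: E = 1; n = 9.
Percentile rank = 100·(3 + 0.5·1)/9 = 100·3.5/9 = 38.89.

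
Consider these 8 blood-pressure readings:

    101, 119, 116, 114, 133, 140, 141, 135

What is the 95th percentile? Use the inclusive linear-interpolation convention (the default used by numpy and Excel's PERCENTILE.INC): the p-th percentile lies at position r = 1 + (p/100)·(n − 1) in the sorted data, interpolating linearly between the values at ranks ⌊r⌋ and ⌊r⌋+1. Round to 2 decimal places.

140.65

Sorted: 101, 114, 116, 119, 133, 135, 140, 141.
n = 8.
r = 1 + (95/100)·(8 − 1) = 1 + 6.65 = 7.65.
Rank 7 is 140 and rank 8 is 141.
Interpolate: 140 + 0.65·(141 − 140) = 140 + 0.65·1 = 140.65.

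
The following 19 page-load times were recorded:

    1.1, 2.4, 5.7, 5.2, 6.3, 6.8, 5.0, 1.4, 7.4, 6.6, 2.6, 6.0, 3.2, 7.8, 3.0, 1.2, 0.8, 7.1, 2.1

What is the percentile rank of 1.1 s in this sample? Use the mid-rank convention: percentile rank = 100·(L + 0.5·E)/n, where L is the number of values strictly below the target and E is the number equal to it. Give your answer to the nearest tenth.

7.9

Sorted: 0.8, 1.1, 1.2, 1.4, 2.1, 2.4, 2.6, 3.0, 3.2, 5.0, 5.2, 5.7, 6.0, 6.3, 6.6, 6.8, 7.1, 7.4, 7.8.
Count below 1.1: L = 1; count equal: E = 1; n = 19.
Percentile rank = 100·(1 + 0.5·1)/19 = 100·1.5/19 = 7.895.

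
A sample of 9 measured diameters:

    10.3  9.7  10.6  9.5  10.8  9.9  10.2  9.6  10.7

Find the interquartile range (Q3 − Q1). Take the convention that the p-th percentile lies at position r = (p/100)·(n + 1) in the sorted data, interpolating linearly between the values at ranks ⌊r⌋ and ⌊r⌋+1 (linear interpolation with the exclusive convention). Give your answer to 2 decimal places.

Sorted: 9.5, 9.6, 9.7, 9.9, 10.2, 10.3, 10.6, 10.7, 10.8.
n = 9.
P25: r = 2.5; ranks 2–3 are 9.6, 9.7; interpolating gives 9.65.
P75: r = 7.5; ranks 7–8 are 10.6, 10.7; interpolating gives 10.65.
Difference: 10.65 − 9.65 = 1.

1.00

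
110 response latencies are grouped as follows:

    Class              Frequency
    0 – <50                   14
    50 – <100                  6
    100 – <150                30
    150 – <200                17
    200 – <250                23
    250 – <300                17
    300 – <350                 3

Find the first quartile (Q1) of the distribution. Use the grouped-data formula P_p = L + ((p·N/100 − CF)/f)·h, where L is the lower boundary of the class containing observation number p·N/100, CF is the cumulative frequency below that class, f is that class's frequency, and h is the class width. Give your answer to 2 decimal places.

112.50

N = 110; target position k = 25/100 · 110 = 27.5.
Cumulative frequencies: 14, 20, 50, 67, 90, 107, 110.
Observation 27.5 falls in the class 100 – <150.
L = 100, CF = 20, f = 30, h = 50.
P25 = 100 + ((27.5 − 20)/30)·50 = 100 + 12.5 = 112.5.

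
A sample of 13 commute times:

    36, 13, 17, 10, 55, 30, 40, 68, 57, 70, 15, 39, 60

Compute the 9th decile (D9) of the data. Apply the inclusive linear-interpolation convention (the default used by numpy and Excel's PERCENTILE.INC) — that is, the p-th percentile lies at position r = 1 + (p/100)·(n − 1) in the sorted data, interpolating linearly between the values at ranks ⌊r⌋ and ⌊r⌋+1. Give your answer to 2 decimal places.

66.40

Sorted: 10, 13, 15, 17, 30, 36, 39, 40, 55, 57, 60, 68, 70.
n = 13.
r = 1 + (90/100)·(13 − 1) = 1 + 10.8 = 11.8.
Rank 11 is 60 and rank 12 is 68.
Interpolate: 60 + 0.8·(68 − 60) = 60 + 0.8·8 = 66.4.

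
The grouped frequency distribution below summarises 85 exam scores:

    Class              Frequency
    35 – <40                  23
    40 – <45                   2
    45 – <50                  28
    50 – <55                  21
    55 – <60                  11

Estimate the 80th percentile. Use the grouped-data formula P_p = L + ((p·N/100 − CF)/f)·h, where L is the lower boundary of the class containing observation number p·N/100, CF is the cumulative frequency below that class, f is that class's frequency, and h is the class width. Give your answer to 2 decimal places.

N = 85; target position k = 80/100 · 85 = 68.
Cumulative frequencies: 23, 25, 53, 74, 85.
Observation 68 falls in the class 50 – <55.
L = 50, CF = 53, f = 21, h = 5.
P80 = 50 + ((68 − 53)/21)·5 = 50 + 3.57143 = 53.5714.

53.57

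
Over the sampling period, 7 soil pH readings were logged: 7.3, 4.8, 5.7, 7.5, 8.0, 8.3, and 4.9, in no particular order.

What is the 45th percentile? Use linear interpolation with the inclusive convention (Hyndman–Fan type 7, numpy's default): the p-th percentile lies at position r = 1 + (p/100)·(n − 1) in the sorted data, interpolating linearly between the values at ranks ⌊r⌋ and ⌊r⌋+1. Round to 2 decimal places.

Sorted: 4.8, 4.9, 5.7, 7.3, 7.5, 8.0, 8.3.
n = 7.
r = 1 + (45/100)·(7 − 1) = 1 + 2.7 = 3.7.
Rank 3 is 5.7 and rank 4 is 7.3.
Interpolate: 5.7 + 0.7·(7.3 − 5.7) = 5.7 + 0.7·1.6 = 6.82.

6.82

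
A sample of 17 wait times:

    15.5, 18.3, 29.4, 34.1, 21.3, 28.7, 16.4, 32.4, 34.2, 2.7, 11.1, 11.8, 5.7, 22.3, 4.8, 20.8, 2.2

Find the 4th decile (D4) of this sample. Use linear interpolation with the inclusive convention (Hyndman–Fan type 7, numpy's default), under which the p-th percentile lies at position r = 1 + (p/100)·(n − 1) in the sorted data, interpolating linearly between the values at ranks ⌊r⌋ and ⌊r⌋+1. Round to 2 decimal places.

15.86

Sorted: 2.2, 2.7, 4.8, 5.7, 11.1, 11.8, 15.5, 16.4, 18.3, 20.8, 21.3, 22.3, 28.7, 29.4, 32.4, 34.1, 34.2.
n = 17.
r = 1 + (40/100)·(17 − 1) = 1 + 6.4 = 7.4.
Rank 7 is 15.5 and rank 8 is 16.4.
Interpolate: 15.5 + 0.4·(16.4 − 15.5) = 15.5 + 0.4·0.9 = 15.86.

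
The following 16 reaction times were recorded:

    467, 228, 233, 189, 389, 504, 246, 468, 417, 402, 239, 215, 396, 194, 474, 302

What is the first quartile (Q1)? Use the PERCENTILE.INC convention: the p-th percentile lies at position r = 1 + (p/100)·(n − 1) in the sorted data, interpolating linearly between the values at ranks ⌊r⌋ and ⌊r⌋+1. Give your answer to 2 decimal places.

231.75

Sorted: 189, 194, 215, 228, 233, 239, 246, 302, 389, 396, 402, 417, 467, 468, 474, 504.
n = 16.
r = 1 + (25/100)·(16 − 1) = 1 + 3.75 = 4.75.
Rank 4 is 228 and rank 5 is 233.
Interpolate: 228 + 0.75·(233 − 228) = 228 + 0.75·5 = 231.75.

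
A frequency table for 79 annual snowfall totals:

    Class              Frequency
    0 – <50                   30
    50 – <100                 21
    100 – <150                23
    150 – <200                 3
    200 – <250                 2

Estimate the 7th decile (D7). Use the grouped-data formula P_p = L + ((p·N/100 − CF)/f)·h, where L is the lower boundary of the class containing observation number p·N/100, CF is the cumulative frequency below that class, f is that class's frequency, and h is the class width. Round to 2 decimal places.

N = 79; target position k = 70/100 · 79 = 55.3.
Cumulative frequencies: 30, 51, 74, 77, 79.
Observation 55.3 falls in the class 100 – <150.
L = 100, CF = 51, f = 23, h = 50.
P70 = 100 + ((55.3 − 51)/23)·50 = 100 + 9.34783 = 109.348.

109.35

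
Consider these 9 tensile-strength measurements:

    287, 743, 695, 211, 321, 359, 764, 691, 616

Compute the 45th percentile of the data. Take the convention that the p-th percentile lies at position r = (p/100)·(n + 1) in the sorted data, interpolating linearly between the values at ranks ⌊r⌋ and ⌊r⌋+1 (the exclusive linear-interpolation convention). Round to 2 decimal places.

487.50

Sorted: 211, 287, 321, 359, 616, 691, 695, 743, 764.
n = 9.
r = (45/100)·(9 + 1) = 4.5.
Rank 4 is 359 and rank 5 is 616.
Interpolate: 359 + 0.5·(616 − 359) = 359 + 0.5·257 = 487.5.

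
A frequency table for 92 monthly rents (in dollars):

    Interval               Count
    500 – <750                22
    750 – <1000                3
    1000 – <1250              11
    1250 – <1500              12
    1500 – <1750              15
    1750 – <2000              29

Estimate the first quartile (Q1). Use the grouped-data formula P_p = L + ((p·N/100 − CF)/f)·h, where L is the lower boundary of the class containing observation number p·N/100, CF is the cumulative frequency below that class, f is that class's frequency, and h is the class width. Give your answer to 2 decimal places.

N = 92; target position k = 25/100 · 92 = 23.
Cumulative frequencies: 22, 25, 36, 48, 63, 92.
Observation 23 falls in the class 750 – <1000.
L = 750, CF = 22, f = 3, h = 250.
P25 = 750 + ((23 − 22)/3)·250 = 750 + 83.3333 = 833.333.

833.33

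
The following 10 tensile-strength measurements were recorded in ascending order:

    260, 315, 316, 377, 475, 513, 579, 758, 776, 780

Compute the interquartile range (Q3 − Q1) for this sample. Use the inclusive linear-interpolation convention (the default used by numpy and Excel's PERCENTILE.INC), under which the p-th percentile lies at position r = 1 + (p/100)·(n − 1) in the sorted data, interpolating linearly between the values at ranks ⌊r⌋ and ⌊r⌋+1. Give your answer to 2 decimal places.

n = 10.
P25: r = 3.25; ranks 3–4 are 316, 377; interpolating gives 331.25.
P75: r = 7.75; ranks 7–8 are 579, 758; interpolating gives 713.25.
Difference: 713.25 − 331.25 = 382.

382.00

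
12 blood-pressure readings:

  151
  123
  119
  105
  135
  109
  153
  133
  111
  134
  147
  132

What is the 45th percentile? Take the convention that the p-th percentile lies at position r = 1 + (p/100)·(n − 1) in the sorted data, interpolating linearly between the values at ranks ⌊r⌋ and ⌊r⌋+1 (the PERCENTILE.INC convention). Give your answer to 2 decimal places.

131.55

Sorted: 105, 109, 111, 119, 123, 132, 133, 134, 135, 147, 151, 153.
n = 12.
r = 1 + (45/100)·(12 − 1) = 1 + 4.95 = 5.95.
Rank 5 is 123 and rank 6 is 132.
Interpolate: 123 + 0.95·(132 − 123) = 123 + 0.95·9 = 131.55.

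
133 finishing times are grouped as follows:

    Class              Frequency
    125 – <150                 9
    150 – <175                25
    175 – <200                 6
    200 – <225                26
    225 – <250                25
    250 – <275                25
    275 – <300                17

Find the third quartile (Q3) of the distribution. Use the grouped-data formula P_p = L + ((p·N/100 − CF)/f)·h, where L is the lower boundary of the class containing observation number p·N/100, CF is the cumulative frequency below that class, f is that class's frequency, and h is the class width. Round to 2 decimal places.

N = 133; target position k = 75/100 · 133 = 99.75.
Cumulative frequencies: 9, 34, 40, 66, 91, 116, 133.
Observation 99.75 falls in the class 250 – <275.
L = 250, CF = 91, f = 25, h = 25.
P75 = 250 + ((99.75 − 91)/25)·25 = 250 + 8.75 = 258.75.

258.75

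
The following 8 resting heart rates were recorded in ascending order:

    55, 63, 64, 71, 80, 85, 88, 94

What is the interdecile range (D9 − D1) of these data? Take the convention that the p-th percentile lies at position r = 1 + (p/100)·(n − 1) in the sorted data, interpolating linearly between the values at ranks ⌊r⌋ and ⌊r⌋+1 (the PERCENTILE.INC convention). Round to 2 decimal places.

n = 8.
P10: r = 1.7; ranks 1–2 are 55, 63; interpolating gives 60.6.
P90: r = 7.3; ranks 7–8 are 88, 94; interpolating gives 89.8.
Difference: 89.8 − 60.6 = 29.2.

29.20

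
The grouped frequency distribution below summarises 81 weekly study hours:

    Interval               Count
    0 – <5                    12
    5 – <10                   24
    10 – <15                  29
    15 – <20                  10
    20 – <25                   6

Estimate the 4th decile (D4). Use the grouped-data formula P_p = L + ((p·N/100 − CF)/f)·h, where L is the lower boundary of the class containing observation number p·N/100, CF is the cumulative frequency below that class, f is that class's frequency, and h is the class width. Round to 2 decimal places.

9.25

N = 81; target position k = 40/100 · 81 = 32.4.
Cumulative frequencies: 12, 36, 65, 75, 81.
Observation 32.4 falls in the class 5 – <10.
L = 5, CF = 12, f = 24, h = 5.
P40 = 5 + ((32.4 − 12)/24)·5 = 5 + 4.25 = 9.25.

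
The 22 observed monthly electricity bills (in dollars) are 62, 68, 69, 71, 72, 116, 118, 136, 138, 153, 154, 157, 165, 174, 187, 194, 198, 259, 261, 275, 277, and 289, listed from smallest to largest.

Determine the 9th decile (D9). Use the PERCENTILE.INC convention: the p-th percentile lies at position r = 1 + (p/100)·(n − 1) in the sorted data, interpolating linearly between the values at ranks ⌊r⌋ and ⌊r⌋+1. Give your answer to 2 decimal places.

n = 22.
r = 1 + (90/100)·(22 − 1) = 1 + 18.9 = 19.9.
Rank 19 is 261 and rank 20 is 275.
Interpolate: 261 + 0.9·(275 − 261) = 261 + 0.9·14 = 273.6.

273.60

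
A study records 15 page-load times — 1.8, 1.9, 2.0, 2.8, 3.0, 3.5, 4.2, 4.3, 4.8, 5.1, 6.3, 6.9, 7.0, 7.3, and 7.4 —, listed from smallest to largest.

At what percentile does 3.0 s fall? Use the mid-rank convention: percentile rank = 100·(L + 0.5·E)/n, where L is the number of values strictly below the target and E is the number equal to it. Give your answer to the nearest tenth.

30.0

Count below 3.0: L = 4; count equal: E = 1; n = 15.
Percentile rank = 100·(4 + 0.5·1)/15 = 100·4.5/15 = 30.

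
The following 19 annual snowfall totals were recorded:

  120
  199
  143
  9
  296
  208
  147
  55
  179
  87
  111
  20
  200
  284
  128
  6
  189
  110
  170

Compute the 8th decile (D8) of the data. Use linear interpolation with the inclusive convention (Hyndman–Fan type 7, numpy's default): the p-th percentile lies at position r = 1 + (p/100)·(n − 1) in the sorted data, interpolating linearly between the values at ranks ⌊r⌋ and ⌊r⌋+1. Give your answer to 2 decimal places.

Sorted: 6, 9, 20, 55, 87, 110, 111, 120, 128, 143, 147, 170, 179, 189, 199, 200, 208, 284, 296.
n = 19.
r = 1 + (80/100)·(19 − 1) = 1 + 14.4 = 15.4.
Rank 15 is 199 and rank 16 is 200.
Interpolate: 199 + 0.4·(200 − 199) = 199 + 0.4·1 = 199.4.

199.40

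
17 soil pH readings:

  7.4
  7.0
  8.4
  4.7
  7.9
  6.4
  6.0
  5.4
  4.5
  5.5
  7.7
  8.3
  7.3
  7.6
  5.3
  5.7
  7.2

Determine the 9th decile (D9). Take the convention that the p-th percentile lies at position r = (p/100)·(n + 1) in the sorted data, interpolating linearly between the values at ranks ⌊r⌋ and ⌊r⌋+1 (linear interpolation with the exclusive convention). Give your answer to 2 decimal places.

8.32

Sorted: 4.5, 4.7, 5.3, 5.4, 5.5, 5.7, 6.0, 6.4, 7.0, 7.2, 7.3, 7.4, 7.6, 7.7, 7.9, 8.3, 8.4.
n = 17.
r = (90/100)·(17 + 1) = 16.2.
Rank 16 is 8.3 and rank 17 is 8.4.
Interpolate: 8.3 + 0.2·(8.4 − 8.3) = 8.3 + 0.2·0.1 = 8.32.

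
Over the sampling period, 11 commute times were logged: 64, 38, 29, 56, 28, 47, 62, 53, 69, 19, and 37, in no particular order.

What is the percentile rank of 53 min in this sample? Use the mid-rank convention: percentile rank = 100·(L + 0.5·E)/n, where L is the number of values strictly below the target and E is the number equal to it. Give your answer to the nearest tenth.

Sorted: 19, 28, 29, 37, 38, 47, 53, 56, 62, 64, 69.
Count below 53: L = 6; count equal: E = 1; n = 11.
Percentile rank = 100·(6 + 0.5·1)/11 = 100·6.5/11 = 59.09.

59.1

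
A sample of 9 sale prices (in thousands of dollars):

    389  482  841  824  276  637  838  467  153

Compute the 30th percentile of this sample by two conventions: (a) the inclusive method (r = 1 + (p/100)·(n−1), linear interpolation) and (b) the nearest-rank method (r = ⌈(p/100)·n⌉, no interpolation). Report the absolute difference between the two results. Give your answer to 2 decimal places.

Sorted: 153, 276, 389, 467, 482, 637, 824, 838, 841.
n = 9.
(a) r = 3.4; between ranks 3 (389) and 4 (467): 420.2.
(b) the nearest-rank method: rank 3 → 389.
|420.2 − 389| = 31.2.

31.20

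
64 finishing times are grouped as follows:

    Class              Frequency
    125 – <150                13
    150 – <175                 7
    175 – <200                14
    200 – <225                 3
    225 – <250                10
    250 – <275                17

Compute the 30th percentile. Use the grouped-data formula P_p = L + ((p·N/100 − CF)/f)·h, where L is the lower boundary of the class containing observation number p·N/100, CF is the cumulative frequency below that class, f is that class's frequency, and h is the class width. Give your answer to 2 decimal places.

172.14

N = 64; target position k = 30/100 · 64 = 19.2.
Cumulative frequencies: 13, 20, 34, 37, 47, 64.
Observation 19.2 falls in the class 150 – <175.
L = 150, CF = 13, f = 7, h = 25.
P30 = 150 + ((19.2 − 13)/7)·25 = 150 + 22.1429 = 172.143.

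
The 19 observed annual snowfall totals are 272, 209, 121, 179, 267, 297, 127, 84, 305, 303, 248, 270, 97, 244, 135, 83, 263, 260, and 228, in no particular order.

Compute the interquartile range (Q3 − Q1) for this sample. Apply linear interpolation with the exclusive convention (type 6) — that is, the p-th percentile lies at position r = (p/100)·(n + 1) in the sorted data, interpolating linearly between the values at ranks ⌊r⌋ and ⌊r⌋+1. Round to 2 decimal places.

143.00

Sorted: 83, 84, 97, 121, 127, 135, 179, 209, 228, 244, 248, 260, 263, 267, 270, 272, 297, 303, 305.
n = 19.
P25: r = 5 (integer) → 127.
P75: r = 15 (integer) → 270.
Difference: 270 − 127 = 143.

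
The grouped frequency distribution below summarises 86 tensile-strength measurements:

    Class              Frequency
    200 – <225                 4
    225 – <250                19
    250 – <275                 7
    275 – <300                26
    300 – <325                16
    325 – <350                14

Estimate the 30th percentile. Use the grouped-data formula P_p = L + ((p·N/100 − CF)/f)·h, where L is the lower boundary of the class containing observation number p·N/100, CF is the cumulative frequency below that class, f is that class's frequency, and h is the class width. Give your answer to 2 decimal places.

260.00

N = 86; target position k = 30/100 · 86 = 25.8.
Cumulative frequencies: 4, 23, 30, 56, 72, 86.
Observation 25.8 falls in the class 250 – <275.
L = 250, CF = 23, f = 7, h = 25.
P30 = 250 + ((25.8 − 23)/7)·25 = 250 + 10 = 260.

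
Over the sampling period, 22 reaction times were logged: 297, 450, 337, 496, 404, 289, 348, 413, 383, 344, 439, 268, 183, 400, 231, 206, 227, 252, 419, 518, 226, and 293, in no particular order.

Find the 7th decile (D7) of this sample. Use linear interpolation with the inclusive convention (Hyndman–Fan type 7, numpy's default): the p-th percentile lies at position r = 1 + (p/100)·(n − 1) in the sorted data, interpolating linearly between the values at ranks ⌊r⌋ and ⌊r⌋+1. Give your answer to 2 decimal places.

Sorted: 183, 206, 226, 227, 231, 252, 268, 289, 293, 297, 337, 344, 348, 383, 400, 404, 413, 419, 439, 450, 496, 518.
n = 22.
r = 1 + (70/100)·(22 − 1) = 1 + 14.7 = 15.7.
Rank 15 is 400 and rank 16 is 404.
Interpolate: 400 + 0.7·(404 − 400) = 400 + 0.7·4 = 402.8.

402.80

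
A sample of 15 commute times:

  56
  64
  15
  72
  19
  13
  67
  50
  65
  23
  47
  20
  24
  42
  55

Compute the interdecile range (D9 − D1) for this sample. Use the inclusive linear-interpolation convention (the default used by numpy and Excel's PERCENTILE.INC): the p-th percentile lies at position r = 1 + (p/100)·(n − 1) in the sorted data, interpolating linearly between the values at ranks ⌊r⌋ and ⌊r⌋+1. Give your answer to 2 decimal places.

Sorted: 13, 15, 19, 20, 23, 24, 42, 47, 50, 55, 56, 64, 65, 67, 72.
n = 15.
P10: r = 2.4; ranks 2–3 are 15, 19; interpolating gives 16.6.
P90: r = 13.6; ranks 13–14 are 65, 67; interpolating gives 66.2.
Difference: 66.2 − 16.6 = 49.6.

49.60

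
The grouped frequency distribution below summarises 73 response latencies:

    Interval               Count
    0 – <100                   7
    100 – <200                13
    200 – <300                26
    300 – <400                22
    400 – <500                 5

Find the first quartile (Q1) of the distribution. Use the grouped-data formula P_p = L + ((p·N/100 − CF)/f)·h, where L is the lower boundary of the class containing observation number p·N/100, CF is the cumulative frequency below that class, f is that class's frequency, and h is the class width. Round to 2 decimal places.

186.54

N = 73; target position k = 25/100 · 73 = 18.25.
Cumulative frequencies: 7, 20, 46, 68, 73.
Observation 18.25 falls in the class 100 – <200.
L = 100, CF = 7, f = 13, h = 100.
P25 = 100 + ((18.25 − 7)/13)·100 = 100 + 86.5385 = 186.538.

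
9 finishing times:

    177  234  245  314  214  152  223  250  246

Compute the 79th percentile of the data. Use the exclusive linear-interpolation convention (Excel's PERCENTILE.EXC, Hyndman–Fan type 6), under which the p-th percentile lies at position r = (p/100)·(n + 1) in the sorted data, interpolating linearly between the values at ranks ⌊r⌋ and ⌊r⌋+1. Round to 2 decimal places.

Sorted: 152, 177, 214, 223, 234, 245, 246, 250, 314.
n = 9.
r = (79/100)·(9 + 1) = 7.9.
Rank 7 is 246 and rank 8 is 250.
Interpolate: 246 + 0.9·(250 − 246) = 246 + 0.9·4 = 249.6.

249.60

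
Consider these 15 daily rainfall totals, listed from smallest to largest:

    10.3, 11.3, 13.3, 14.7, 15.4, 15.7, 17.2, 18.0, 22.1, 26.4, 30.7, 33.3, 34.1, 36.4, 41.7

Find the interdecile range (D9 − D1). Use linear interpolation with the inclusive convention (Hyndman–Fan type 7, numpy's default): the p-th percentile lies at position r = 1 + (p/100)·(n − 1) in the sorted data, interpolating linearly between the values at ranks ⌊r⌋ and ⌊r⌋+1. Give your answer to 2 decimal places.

n = 15.
P10: r = 2.4; ranks 2–3 are 11.3, 13.3; interpolating gives 12.1.
P90: r = 13.6; ranks 13–14 are 34.1, 36.4; interpolating gives 35.48.
Difference: 35.48 − 12.1 = 23.38.

23.38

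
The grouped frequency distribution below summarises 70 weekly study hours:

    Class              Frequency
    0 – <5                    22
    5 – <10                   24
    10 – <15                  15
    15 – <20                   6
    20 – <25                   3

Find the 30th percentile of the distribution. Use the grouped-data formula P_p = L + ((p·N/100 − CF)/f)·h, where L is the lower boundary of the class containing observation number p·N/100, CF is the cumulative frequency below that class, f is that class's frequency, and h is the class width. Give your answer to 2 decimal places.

N = 70; target position k = 30/100 · 70 = 21.
Cumulative frequencies: 22, 46, 61, 67, 70.
Observation 21 falls in the class 0 – <5.
L = 0, CF = 0, f = 22, h = 5.
P30 = 0 + ((21 − 0)/22)·5 = 0 + 4.77273 = 4.77273.

4.77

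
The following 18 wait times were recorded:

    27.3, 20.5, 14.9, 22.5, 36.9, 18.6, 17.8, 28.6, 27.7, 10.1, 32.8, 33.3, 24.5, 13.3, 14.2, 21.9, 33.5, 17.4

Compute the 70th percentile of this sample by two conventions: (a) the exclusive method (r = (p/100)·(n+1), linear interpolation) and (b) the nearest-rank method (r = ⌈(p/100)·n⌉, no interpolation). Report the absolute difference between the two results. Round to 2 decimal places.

Sorted: 10.1, 13.3, 14.2, 14.9, 17.4, 17.8, 18.6, 20.5, 21.9, 22.5, 24.5, 27.3, 27.7, 28.6, 32.8, 33.3, 33.5, 36.9.
n = 18.
(a) r = 13.3; between ranks 13 (27.7) and 14 (28.6): 27.97.
(b) the nearest-rank method: rank 13 → 27.7.
|27.97 − 27.7| = 0.27.

0.27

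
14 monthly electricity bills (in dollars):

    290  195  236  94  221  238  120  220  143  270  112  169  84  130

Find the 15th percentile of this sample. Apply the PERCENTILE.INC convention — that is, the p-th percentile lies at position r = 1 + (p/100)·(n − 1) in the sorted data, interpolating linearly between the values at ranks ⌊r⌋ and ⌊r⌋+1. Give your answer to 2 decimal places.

Sorted: 84, 94, 112, 120, 130, 143, 169, 195, 220, 221, 236, 238, 270, 290.
n = 14.
r = 1 + (15/100)·(14 − 1) = 1 + 1.95 = 2.95.
Rank 2 is 94 and rank 3 is 112.
Interpolate: 94 + 0.95·(112 − 94) = 94 + 0.95·18 = 111.1.

111.10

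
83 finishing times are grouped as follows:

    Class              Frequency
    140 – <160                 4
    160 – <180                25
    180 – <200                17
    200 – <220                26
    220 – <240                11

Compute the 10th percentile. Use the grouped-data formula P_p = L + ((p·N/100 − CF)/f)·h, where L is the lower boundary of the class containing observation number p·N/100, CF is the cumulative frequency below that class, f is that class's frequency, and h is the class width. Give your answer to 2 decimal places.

N = 83; target position k = 10/100 · 83 = 8.3.
Cumulative frequencies: 4, 29, 46, 72, 83.
Observation 8.3 falls in the class 160 – <180.
L = 160, CF = 4, f = 25, h = 20.
P10 = 160 + ((8.3 − 4)/25)·20 = 160 + 3.44 = 163.44.

163.44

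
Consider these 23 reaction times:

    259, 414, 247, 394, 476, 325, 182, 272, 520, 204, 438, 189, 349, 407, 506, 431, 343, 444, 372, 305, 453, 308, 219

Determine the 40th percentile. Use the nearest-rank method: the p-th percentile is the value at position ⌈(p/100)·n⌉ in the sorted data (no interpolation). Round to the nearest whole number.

Sorted: 182, 189, 204, 219, 247, 259, 272, 305, 308, 325, 343, 349, 372, 394, 407, 414, 431, 438, 444, 453, 476, 506, 520.
n = 23.
Position = ⌈40/100 · 23⌉ = ⌈9.2⌉ = 10.
The value at rank 10 is 325.

325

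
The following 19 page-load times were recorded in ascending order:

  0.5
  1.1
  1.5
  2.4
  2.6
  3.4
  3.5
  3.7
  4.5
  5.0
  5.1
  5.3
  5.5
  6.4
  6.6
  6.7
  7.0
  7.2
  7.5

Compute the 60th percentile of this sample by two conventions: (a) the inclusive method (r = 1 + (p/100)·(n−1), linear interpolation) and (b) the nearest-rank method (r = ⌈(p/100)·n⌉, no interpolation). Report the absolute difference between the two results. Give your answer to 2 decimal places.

n = 19.
(a) r = 11.8; between ranks 11 (5.1) and 12 (5.3): 5.26.
(b) the nearest-rank method: rank 12 → 5.3.
|5.26 − 5.3| = 0.04.

0.04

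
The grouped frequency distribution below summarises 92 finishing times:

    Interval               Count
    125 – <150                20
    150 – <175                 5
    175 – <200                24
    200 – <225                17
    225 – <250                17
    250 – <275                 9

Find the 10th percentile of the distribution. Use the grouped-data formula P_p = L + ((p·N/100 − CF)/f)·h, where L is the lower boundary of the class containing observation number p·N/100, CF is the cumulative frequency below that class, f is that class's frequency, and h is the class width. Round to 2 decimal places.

136.50

N = 92; target position k = 10/100 · 92 = 9.2.
Cumulative frequencies: 20, 25, 49, 66, 83, 92.
Observation 9.2 falls in the class 125 – <150.
L = 125, CF = 0, f = 20, h = 25.
P10 = 125 + ((9.2 − 0)/20)·25 = 125 + 11.5 = 136.5.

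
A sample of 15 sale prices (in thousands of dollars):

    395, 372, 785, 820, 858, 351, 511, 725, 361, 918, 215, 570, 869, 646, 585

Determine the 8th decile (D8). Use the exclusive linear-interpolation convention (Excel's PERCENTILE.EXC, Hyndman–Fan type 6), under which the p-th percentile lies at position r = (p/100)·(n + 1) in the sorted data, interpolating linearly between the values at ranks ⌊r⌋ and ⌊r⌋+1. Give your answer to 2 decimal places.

850.40

Sorted: 215, 351, 361, 372, 395, 511, 570, 585, 646, 725, 785, 820, 858, 869, 918.
n = 15.
r = (80/100)·(15 + 1) = 12.8.
Rank 12 is 820 and rank 13 is 858.
Interpolate: 820 + 0.8·(858 − 820) = 820 + 0.8·38 = 850.4.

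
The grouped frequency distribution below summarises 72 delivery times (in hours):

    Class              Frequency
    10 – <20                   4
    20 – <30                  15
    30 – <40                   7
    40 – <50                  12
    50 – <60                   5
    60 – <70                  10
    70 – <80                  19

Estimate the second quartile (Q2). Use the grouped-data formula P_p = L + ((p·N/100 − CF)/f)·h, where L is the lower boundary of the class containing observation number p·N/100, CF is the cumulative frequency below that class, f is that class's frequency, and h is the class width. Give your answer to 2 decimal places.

N = 72; target position k = 50/100 · 72 = 36.
Cumulative frequencies: 4, 19, 26, 38, 43, 53, 72.
Observation 36 falls in the class 40 – <50.
L = 40, CF = 26, f = 12, h = 10.
P50 = 40 + ((36 − 26)/12)·10 = 40 + 8.33333 = 48.3333.

48.33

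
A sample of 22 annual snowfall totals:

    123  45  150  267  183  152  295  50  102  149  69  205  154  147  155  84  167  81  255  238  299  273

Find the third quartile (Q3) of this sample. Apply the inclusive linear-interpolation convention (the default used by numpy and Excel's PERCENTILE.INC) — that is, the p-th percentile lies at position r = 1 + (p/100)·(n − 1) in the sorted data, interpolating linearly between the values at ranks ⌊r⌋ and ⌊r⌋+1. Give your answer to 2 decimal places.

Sorted: 45, 50, 69, 81, 84, 102, 123, 147, 149, 150, 152, 154, 155, 167, 183, 205, 238, 255, 267, 273, 295, 299.
n = 22.
r = 1 + (75/100)·(22 − 1) = 1 + 15.75 = 16.75.
Rank 16 is 205 and rank 17 is 238.
Interpolate: 205 + 0.75·(238 − 205) = 205 + 0.75·33 = 229.75.

229.75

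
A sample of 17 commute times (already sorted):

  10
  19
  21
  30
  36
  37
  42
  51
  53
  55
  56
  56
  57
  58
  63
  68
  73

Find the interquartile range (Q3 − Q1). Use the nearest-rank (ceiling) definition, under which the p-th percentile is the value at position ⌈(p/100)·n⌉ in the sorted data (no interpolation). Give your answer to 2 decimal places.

n = 17.
P25: rank ⌈25/100·17⌉ = 5 → 36.
P75: rank ⌈75/100·17⌉ = 13 → 57.
Difference: 57 − 36 = 21.

21.00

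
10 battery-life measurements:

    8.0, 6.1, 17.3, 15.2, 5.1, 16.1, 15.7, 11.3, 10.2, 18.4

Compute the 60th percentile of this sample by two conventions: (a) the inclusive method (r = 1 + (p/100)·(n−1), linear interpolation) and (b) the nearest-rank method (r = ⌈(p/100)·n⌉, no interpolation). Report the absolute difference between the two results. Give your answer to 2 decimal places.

0.20

Sorted: 5.1, 6.1, 8.0, 10.2, 11.3, 15.2, 15.7, 16.1, 17.3, 18.4.
n = 10.
(a) r = 6.4; between ranks 6 (15.2) and 7 (15.7): 15.4.
(b) the nearest-rank method: rank 6 → 15.2.
|15.4 − 15.2| = 0.2.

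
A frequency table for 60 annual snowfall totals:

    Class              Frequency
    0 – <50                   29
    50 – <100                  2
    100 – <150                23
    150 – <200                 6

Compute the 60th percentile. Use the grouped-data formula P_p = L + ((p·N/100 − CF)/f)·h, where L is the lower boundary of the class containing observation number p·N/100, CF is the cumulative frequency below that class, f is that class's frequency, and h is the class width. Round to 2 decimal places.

110.87

N = 60; target position k = 60/100 · 60 = 36.
Cumulative frequencies: 29, 31, 54, 60.
Observation 36 falls in the class 100 – <150.
L = 100, CF = 31, f = 23, h = 50.
P60 = 100 + ((36 − 31)/23)·50 = 100 + 10.8696 = 110.87.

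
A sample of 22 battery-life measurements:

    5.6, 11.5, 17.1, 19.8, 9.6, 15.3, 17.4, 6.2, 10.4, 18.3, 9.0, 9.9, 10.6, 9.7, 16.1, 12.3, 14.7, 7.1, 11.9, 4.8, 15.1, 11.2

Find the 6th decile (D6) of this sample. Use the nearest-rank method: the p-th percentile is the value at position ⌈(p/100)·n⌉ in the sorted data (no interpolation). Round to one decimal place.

Sorted: 4.8, 5.6, 6.2, 7.1, 9.0, 9.6, 9.7, 9.9, 10.4, 10.6, 11.2, 11.5, 11.9, 12.3, 14.7, 15.1, 15.3, 16.1, 17.1, 17.4, 18.3, 19.8.
n = 22.
Position = ⌈60/100 · 22⌉ = ⌈13.2⌉ = 14.
The value at rank 14 is 12.3.

12.3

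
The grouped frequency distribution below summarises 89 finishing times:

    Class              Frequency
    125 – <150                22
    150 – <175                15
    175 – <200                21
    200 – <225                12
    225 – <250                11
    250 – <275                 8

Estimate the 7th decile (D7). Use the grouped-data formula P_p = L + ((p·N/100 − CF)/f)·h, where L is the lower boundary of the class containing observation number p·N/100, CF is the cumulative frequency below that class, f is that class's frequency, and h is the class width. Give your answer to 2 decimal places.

N = 89; target position k = 70/100 · 89 = 62.3.
Cumulative frequencies: 22, 37, 58, 70, 81, 89.
Observation 62.3 falls in the class 200 – <225.
L = 200, CF = 58, f = 12, h = 25.
P70 = 200 + ((62.3 − 58)/12)·25 = 200 + 8.95833 = 208.958.

208.96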